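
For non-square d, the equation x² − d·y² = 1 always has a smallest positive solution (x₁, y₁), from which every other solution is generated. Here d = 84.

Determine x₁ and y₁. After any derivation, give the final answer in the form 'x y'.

55 6

√84 → a₀=9, period (6,18); ℓ=2 even so k=1
k=0  a_k=9  p_k/q_k = 9/1
k=1  a_k=6  p_k/q_k = 55/6
(x₁, y₁) = (55, 6);  55² − 84·6² = 1 ✓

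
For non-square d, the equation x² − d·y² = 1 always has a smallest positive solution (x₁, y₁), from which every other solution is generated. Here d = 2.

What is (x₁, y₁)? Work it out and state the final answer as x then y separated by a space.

√2 → a₀=1, period (2); ℓ=1 odd so k=1
step 0: (1, 1)  from 1·(1,0) + (0,1)
step 1: (3, 2)  from 2·(1,1) + (1,0)
→ (3, 2).  Check: 3²=9, 2·2²=8, difference 1.

3 2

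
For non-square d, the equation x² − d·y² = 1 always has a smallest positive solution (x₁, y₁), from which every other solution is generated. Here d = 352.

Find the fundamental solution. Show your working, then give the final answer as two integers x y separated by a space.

[18; 1,3,5,9,5,3,1,36] for √352; ℓ=8 ⇒ convergent index 7
a_0=18:  p_0=18·1+0=18,  q_0=18·0+1=1
…
a_2=3:  p_2=3·19+18=75,  q_2=3·1+1=4
a_3=5:  p_3=5·75+19=394,  q_3=5·4+1=21
a_4=9:  p_4=9·394+75=3621,  q_4=9·21+4=193
a_5=5:  p_5=5·3621+394=18499,  q_5=5·193+21=986
a_6=3:  p_6=3·18499+3621=59118,  q_6=3·986+193=3151
a_7=1:  p_7=1·59118+18499=77617,  q_7=1·3151+986=4137
fundamental: x₁=77617, y₁=4137  (since 6024398689 − 352·17114769 = 1)

77617 4137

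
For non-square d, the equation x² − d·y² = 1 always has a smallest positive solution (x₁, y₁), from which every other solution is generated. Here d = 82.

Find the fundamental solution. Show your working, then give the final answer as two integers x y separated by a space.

[9; 18] for √82; ℓ=1 ⇒ convergent index 1
i=0: a=9 ⇒ p=9, q=1
i=1: a=18 ⇒ p=163, q=18
fundamental: x₁=163, y₁=18  (since 26569 − 82·324 = 1)

163 18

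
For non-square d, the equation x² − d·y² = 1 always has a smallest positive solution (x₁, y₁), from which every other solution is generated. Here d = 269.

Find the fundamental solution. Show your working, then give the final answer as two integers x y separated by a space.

√269 → a₀=16, period (2,2,32); ℓ=3 odd so k=5
k=0  a_k=16  p_k/q_k = 16/1
k=1  a_k=2  p_k/q_k = 33/2
k=2  a_k=2  p_k/q_k = 82/5
k=3  a_k=32  p_k/q_k = 2657/162
k=4  a_k=2  p_k/q_k = 5396/329
k=5  a_k=2  p_k/q_k = 13449/820
(x₁, y₁) = (13449, 820);  13449² − 269·820² = 1 ✓

13449 820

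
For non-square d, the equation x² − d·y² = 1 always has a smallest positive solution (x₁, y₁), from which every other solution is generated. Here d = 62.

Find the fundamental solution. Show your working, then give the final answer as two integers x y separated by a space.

63 8

√62 → a₀=7, period (1,6,1,14); ℓ=4 even so k=3
k=0  a_k=7  p_k/q_k = 7/1
k=1  a_k=1  p_k/q_k = 8/1
k=2  a_k=6  p_k/q_k = 55/7
k=3  a_k=1  p_k/q_k = 63/8
(x₁, y₁) = (63, 8);  63² − 62·8² = 1 ✓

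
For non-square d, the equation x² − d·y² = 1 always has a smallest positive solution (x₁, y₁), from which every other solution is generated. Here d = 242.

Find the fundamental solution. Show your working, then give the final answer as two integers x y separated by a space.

19601 1260

√242 → a₀=15, period (1,1,3,1,14,1,3,1,1,30); ℓ=10 even so k=9
step 0: (15, 1)  from 15·(1,0) + (0,1)
…
step 3: (109, 7)  from 3·(31,2) + (16,1)
step 4: (140, 9)  from 1·(109,7) + (31,2)
step 5: (2069, 133)  from 14·(140,9) + (109,7)
…
step 8: (10905, 701)  from 1·(8696,559) + (2209,142)
step 9: (19601, 1260)  from 1·(10905,701) + (8696,559)
→ (19601, 1260).  Check: 19601²=384199201, 242·1260²=384199200, difference 1.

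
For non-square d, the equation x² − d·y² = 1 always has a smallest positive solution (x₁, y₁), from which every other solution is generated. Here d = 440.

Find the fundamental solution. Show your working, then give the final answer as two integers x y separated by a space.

√440 = [20; 1,40, …], period ℓ=2 (even) → k=1
step 0: (20, 1)  from 20·(1,0) + (0,1)
step 1: (21, 1)  from 1·(20,1) + (1,0)
fundamental: x₁=21, y₁=1  (since 441 − 440·1 = 1)

21 1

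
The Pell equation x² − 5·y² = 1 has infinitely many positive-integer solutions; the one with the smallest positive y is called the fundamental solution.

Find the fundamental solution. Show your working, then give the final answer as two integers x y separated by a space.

9 4

[2; 4] for √5; ℓ=1 ⇒ convergent index 1
step 0: (2, 1)  from 2·(1,0) + (0,1)
step 1: (9, 4)  from 4·(2,1) + (1,0)
→ (9, 4).  Check: 9²=81, 5·4²=80, difference 1.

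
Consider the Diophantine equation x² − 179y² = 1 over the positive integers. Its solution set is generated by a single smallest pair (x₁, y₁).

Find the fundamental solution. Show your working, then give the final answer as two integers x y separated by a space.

√179 → a₀=13, period (2,1,1,1,3,…,1,2,26); ℓ=14 even so k=13
i=0: a=13 ⇒ p=13, q=1
i=1: a=2 ⇒ p=27, q=2
…
i=3: a=1 ⇒ p=67, q=5
…
i=5: a=3 ⇒ p=388, q=29
i=6: a=5 ⇒ p=2047, q=153
…
i=8: a=5 ⇒ p=137042, q=10243
i=9: a=3 ⇒ p=438125, q=32747
i=10: a=1 ⇒ p=575167, q=42990
i=11: a=1 ⇒ p=1013292, q=75737
i=12: a=1 ⇒ p=1588459, q=118727
i=13: a=2 ⇒ p=4190210, q=313191
→ (4190210, 313191).  Check: 4190210²=17557859844100, 179·313191²=17557859844099, difference 1.

4190210 313191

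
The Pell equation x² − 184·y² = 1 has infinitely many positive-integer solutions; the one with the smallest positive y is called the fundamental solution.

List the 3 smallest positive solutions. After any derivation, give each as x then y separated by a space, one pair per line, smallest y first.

24335 1794
1184384449 87313980
57643991108495 4249571404806

d=184: √d = [13; 1,1,3,2,1,2,1,2,3,1,1,26] (ℓ=12, even), read p_11/q_11
i=0: a=13 ⇒ p=13, q=1
…
i=3: a=3 ⇒ p=95, q=7
…
i=7: a=1 ⇒ p=1153, q=85
…
i=9: a=3 ⇒ p=10594, q=781
i=10: a=1 ⇒ p=13741, q=1013
i=11: a=1 ⇒ p=24335, q=1794
(x₁, y₁) = (24335, 1794);  24335² − 184·1794² = 1 ✓
k=2:  x_2 = 24335·24335+184·1794·1794 = 1184384449,  y_2 = 24335·1794+1794·24335 = 87313980
k=3:  x_3 = 24335·1184384449+184·1794·87313980 = 57643991108495,  y_3 = 24335·87313980+1794·1184384449 = 4249571404806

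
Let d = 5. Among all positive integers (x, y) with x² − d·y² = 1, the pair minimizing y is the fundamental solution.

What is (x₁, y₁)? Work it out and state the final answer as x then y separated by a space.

√5 → a₀=2, period (4); ℓ=1 odd so k=1
i=0: a=2 ⇒ p=2, q=1
i=1: a=4 ⇒ p=9, q=4
(x₁, y₁) = (9, 4);  9² − 5·4² = 1 ✓

9 4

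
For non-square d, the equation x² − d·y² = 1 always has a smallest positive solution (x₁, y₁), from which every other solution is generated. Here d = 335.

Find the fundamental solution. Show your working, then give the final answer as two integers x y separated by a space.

604 33

√335 = [18; 3,3,3,36, …], period ℓ=4 (even) → k=3
i=0: a=18 ⇒ p=18, q=1
i=1: a=3 ⇒ p=55, q=3
i=2: a=3 ⇒ p=183, q=10
i=3: a=3 ⇒ p=604, q=33
fundamental: x₁=604, y₁=33  (since 364816 − 335·1089 = 1)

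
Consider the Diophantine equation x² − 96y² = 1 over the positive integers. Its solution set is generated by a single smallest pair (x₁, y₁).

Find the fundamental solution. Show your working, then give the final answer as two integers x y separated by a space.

49 5

[9; 1,3,1,18] for √96; ℓ=4 ⇒ convergent index 3
a_0=9:  p_0=9·1+0=9,  q_0=9·0+1=1
…
a_2=3:  p_2=3·10+9=39,  q_2=3·1+1=4
a_3=1:  p_3=1·39+10=49,  q_3=1·4+1=5
fundamental: x₁=49, y₁=5  (since 2401 − 96·25 = 1)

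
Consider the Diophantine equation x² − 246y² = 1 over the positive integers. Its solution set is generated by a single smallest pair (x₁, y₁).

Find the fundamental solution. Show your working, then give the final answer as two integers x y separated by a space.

√246 → a₀=15, period (1,2,5,1,14,1,5,2,1,30); ℓ=10 even so k=9
i=0: a=15 ⇒ p=15, q=1
i=1: a=1 ⇒ p=16, q=1
i=2: a=2 ⇒ p=47, q=3
i=3: a=5 ⇒ p=251, q=16
i=4: a=1 ⇒ p=298, q=19
i=5: a=14 ⇒ p=4423, q=282
i=6: a=1 ⇒ p=4721, q=301
i=7: a=5 ⇒ p=28028, q=1787
i=8: a=2 ⇒ p=60777, q=3875
i=9: a=1 ⇒ p=88805, q=5662
(x₁, y₁) = (88805, 5662);  88805² − 246·5662² = 1 ✓

88805 5662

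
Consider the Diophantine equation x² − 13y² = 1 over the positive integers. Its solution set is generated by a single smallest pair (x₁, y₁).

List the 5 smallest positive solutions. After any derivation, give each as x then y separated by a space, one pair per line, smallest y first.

649 180
842401 233640
1093435849 303264540
1419278889601 393637139280
1842222905266249 510940703520900

√13 = [3; 1,1,1,1,6, …], period ℓ=5 (odd) → k=9
i=0: a=3 ⇒ p=3, q=1
…
i=4: a=1 ⇒ p=18, q=5
…
i=6: a=1 ⇒ p=137, q=38
…
i=8: a=1 ⇒ p=393, q=109
i=9: a=1 ⇒ p=649, q=180
fundamental: x₁=649, y₁=180  (since 421201 − 13·32400 = 1)
k=2:  x_2 = 649·649+13·180·180 = 842401,  y_2 = 649·180+180·649 = 233640
k=3:  x_3 = 649·842401+13·180·233640 = 1093435849,  y_3 = 649·233640+180·842401 = 303264540
k=4:  x_4 = 649·1093435849+13·180·303264540 = 1419278889601,  y_4 = 649·303264540+180·1093435849 = 393637139280
k=5:  x_5 = 649·1419278889601+13·180·393637139280 = 1842222905266249,  y_5 = 649·393637139280+180·1419278889601 = 510940703520900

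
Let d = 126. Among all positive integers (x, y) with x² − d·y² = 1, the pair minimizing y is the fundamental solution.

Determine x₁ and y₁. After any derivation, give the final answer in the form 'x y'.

449 40

[11; 4,2,4,22] for √126; ℓ=4 ⇒ convergent index 3
a_0=11:  p_0=11·1+0=11,  q_0=11·0+1=1
a_1=4:  p_1=4·11+1=45,  q_1=4·1+0=4
a_2=2:  p_2=2·45+11=101,  q_2=2·4+1=9
a_3=4:  p_3=4·101+45=449,  q_3=4·9+4=40
fundamental: x₁=449, y₁=40  (since 201601 − 126·1600 = 1)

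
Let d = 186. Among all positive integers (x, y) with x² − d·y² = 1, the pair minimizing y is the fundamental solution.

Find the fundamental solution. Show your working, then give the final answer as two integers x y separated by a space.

[13; 1,1,1,3,4,3,1,1,1,26] for √186; ℓ=10 ⇒ convergent index 9
k=0  a_k=13  p_k/q_k = 13/1
k=1  a_k=1  p_k/q_k = 14/1
…
k=5  a_k=4  p_k/q_k = 641/47
k=6  a_k=3  p_k/q_k = 2073/152
k=7  a_k=1  p_k/q_k = 2714/199
k=8  a_k=1  p_k/q_k = 4787/351
k=9  a_k=1  p_k/q_k = 7501/550
(x₁, y₁) = (7501, 550);  7501² − 186·550² = 1 ✓

7501 550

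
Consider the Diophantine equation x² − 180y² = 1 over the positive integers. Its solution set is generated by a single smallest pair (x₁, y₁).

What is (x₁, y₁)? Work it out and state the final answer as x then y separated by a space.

√180 → a₀=13, period (2,2,2,26); ℓ=4 even so k=3
k=0  a_k=13  p_k/q_k = 13/1
…
k=2  a_k=2  p_k/q_k = 67/5
k=3  a_k=2  p_k/q_k = 161/12
(x₁, y₁) = (161, 12);  161² − 180·12² = 1 ✓

161 12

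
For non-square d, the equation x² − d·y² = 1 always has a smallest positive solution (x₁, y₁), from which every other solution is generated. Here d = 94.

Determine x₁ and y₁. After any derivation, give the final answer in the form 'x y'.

2143295 221064

d=94: √d = [9; 1,2,3,1,1,…,2,1,18] (ℓ=16, even), read p_15/q_15
i=0: a=9 ⇒ p=9, q=1
i=1: a=1 ⇒ p=10, q=1
i=2: a=2 ⇒ p=29, q=3
i=3: a=3 ⇒ p=97, q=10
i=4: a=1 ⇒ p=126, q=13
i=5: a=1 ⇒ p=223, q=23
i=6: a=5 ⇒ p=1241, q=128
i=7: a=1 ⇒ p=1464, q=151
…
i=9: a=1 ⇒ p=14417, q=1487
i=10: a=5 ⇒ p=85038, q=8771
i=11: a=1 ⇒ p=99455, q=10258
i=12: a=1 ⇒ p=184493, q=19029
i=13: a=3 ⇒ p=652934, q=67345
i=14: a=2 ⇒ p=1490361, q=153719
i=15: a=1 ⇒ p=2143295, q=221064
fundamental: x₁=2143295, y₁=221064  (since 4593713457025 − 94·48869292096 = 1)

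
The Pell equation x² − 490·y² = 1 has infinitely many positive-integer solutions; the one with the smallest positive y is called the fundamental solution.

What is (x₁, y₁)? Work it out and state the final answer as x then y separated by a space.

1039681 46968

d=490: √d = [22; 7,2,1,4,4,4,1,2,7,44] (ℓ=10, even), read p_9/q_9
i=0: a=22 ⇒ p=22, q=1
i=1: a=7 ⇒ p=155, q=7
i=2: a=2 ⇒ p=332, q=15
i=3: a=1 ⇒ p=487, q=22
i=4: a=4 ⇒ p=2280, q=103
i=5: a=4 ⇒ p=9607, q=434
…
i=7: a=1 ⇒ p=50315, q=2273
i=8: a=2 ⇒ p=141338, q=6385
i=9: a=7 ⇒ p=1039681, q=46968
fundamental: x₁=1039681, y₁=46968  (since 1080936581761 − 490·2205993024 = 1)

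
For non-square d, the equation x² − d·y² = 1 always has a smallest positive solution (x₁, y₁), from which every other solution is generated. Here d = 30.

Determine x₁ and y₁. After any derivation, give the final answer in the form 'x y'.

11 2

√30 = [5; 2,10, …], period ℓ=2 (even) → k=1
k=0  a_k=5  p_k/q_k = 5/1
k=1  a_k=2  p_k/q_k = 11/2
fundamental: x₁=11, y₁=2  (since 121 − 30·4 = 1)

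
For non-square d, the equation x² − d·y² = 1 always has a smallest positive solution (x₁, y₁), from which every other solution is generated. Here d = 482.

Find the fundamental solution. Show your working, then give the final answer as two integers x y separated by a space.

483 22

√482 = [21; 1,20,1,42, …], period ℓ=4 (even) → k=3
step 0: (21, 1)  from 21·(1,0) + (0,1)
step 1: (22, 1)  from 1·(21,1) + (1,0)
step 2: (461, 21)  from 20·(22,1) + (21,1)
step 3: (483, 22)  from 1·(461,21) + (22,1)
→ (483, 22).  Check: 483²=233289, 482·22²=233288, difference 1.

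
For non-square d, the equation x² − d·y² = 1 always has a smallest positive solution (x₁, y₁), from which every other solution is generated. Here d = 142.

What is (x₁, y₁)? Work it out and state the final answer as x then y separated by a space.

[11; 1,10,1,22] for √142; ℓ=4 ⇒ convergent index 3
i=0: a=11 ⇒ p=11, q=1
…
i=2: a=10 ⇒ p=131, q=11
i=3: a=1 ⇒ p=143, q=12
→ (143, 12).  Check: 143²=20449, 142·12²=20448, difference 1.

143 12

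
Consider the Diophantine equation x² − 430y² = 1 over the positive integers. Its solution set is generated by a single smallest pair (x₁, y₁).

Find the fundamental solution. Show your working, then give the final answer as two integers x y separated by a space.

[20; 1,2,1,3,1,…,2,1,40] for √430; ℓ=14 ⇒ convergent index 13
a_0=20:  p_0=20·1+0=20,  q_0=20·0+1=1
a_1=1:  p_1=1·20+1=21,  q_1=1·1+0=1
a_2=2:  p_2=2·21+20=62,  q_2=2·1+1=3
a_3=1:  p_3=1·62+21=83,  q_3=1·3+1=4
…
a_6=6:  p_6=6·394+311=2675,  q_6=6·19+15=129
a_7=8:  p_7=8·2675+394=21794,  q_7=8·129+19=1051
a_8=6:  p_8=6·21794+2675=133439,  q_8=6·1051+129=6435
a_9=1:  p_9=1·133439+21794=155233,  q_9=1·6435+1051=7486
a_10=3:  p_10=3·155233+133439=599138,  q_10=3·7486+6435=28893
…
a_12=2:  p_12=2·754371+599138=2107880,  q_12=2·36379+28893=101651
a_13=1:  p_13=1·2107880+754371=2862251,  q_13=1·101651+36379=138030
(x₁, y₁) = (2862251, 138030);  2862251² − 430·138030² = 1 ✓

2862251 138030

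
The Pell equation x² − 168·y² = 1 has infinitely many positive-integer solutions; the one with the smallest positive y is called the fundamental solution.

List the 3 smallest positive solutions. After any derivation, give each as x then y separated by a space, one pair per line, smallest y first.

d=168: √d = [12; 1,24] (ℓ=2, even), read p_1/q_1
a_0=12:  p_0=12·1+0=12,  q_0=12·0+1=1
a_1=1:  p_1=1·12+1=13,  q_1=1·1+0=1
(x₁, y₁) = (13, 1);  13² − 168·1² = 1 ✓
(x_2, y_2) = (13·13 + 168·1·1, 13·1 + 1·13) = (337, 26)
(x_3, y_3) = (13·337 + 168·1·26, 13·26 + 1·337) = (8749, 675)

13 1
337 26
8749 675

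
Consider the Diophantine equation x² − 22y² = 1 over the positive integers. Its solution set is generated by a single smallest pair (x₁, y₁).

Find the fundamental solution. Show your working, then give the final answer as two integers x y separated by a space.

197 42

√22 → a₀=4, period (1,2,4,2,1,8); ℓ=6 even so k=5
i=0: a=4 ⇒ p=4, q=1
…
i=4: a=2 ⇒ p=136, q=29
i=5: a=1 ⇒ p=197, q=42
fundamental: x₁=197, y₁=42  (since 38809 − 22·1764 = 1)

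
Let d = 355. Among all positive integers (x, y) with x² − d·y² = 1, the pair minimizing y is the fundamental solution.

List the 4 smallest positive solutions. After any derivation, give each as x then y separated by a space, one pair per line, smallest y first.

954809 50676
1823320452961 96771801768
3481845556741524089 184797174548553948
6648994948371812427335041 352892010866963721270096

[18; 1,5,3,3,1,6,1,3,3,5,1,36] for √355; ℓ=12 ⇒ convergent index 11
a_0=18:  p_0=18·1+0=18,  q_0=18·0+1=1
a_1=1:  p_1=1·18+1=19,  q_1=1·1+0=1
a_2=5:  p_2=5·19+18=113,  q_2=5·1+1=6
a_3=3:  p_3=3·113+19=358,  q_3=3·6+1=19
a_4=3:  p_4=3·358+113=1187,  q_4=3·19+6=63
…
a_8=3:  p_8=3·12002+10457=46463,  q_8=3·637+555=2466
a_9=3:  p_9=3·46463+12002=151391,  q_9=3·2466+637=8035
a_10=5:  p_10=5·151391+46463=803418,  q_10=5·8035+2466=42641
a_11=1:  p_11=1·803418+151391=954809,  q_11=1·42641+8035=50676
→ (954809, 50676).  Check: 954809²=911660226481, 355·50676²=911660226480, difference 1.
k=2:  x_2 = 954809·954809+355·50676·50676 = 1823320452961,  y_2 = 954809·50676+50676·954809 = 96771801768
k=3:  x_3 = 954809·1823320452961+355·50676·96771801768 = 3481845556741524089,  y_3 = 954809·96771801768+50676·1823320452961 = 184797174548553948
k=4:  x_4 = 954809·3481845556741524089+355·50676·184797174548553948 = 6648994948371812427335041,  y_4 = 954809·184797174548553948+50676·3481845556741524089 = 352892010866963721270096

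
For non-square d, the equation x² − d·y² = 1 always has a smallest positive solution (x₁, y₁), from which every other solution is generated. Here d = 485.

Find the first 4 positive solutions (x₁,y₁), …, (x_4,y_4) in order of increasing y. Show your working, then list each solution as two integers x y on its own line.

969 44
1877921 85272
3639409929 165257092
7053174564481 320268159024

d=485: √d = [22; 44] (ℓ=1, odd), read p_1/q_1
i=0: a=22 ⇒ p=22, q=1
i=1: a=44 ⇒ p=969, q=44
→ (969, 44).  Check: 969²=938961, 485·44²=938960, difference 1.
k=2:  x_2 = 969·969+485·44·44 = 1877921,  y_2 = 969·44+44·969 = 85272
k=3:  x_3 = 969·1877921+485·44·85272 = 3639409929,  y_3 = 969·85272+44·1877921 = 165257092
k=4:  x_4 = 969·3639409929+485·44·165257092 = 7053174564481,  y_4 = 969·165257092+44·3639409929 = 320268159024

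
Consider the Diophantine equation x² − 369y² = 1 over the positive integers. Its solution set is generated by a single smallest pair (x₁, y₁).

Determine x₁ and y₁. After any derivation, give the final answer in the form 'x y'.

[19; 4,1,3,2,7,4,7,2,3,1,4,38] for √369; ℓ=12 ⇒ convergent index 11
k=0  a_k=19  p_k/q_k = 19/1
…
k=2  a_k=1  p_k/q_k = 96/5
…
k=4  a_k=2  p_k/q_k = 826/43
…
k=6  a_k=4  p_k/q_k = 25414/1323
k=7  a_k=7  p_k/q_k = 184045/9581
…
k=10  a_k=1  p_k/q_k = 1758061/91521
k=11  a_k=4  p_k/q_k = 8396801/437120
fundamental: x₁=8396801, y₁=437120  (since 70506267033601 − 369·191073894400 = 1)

8396801 437120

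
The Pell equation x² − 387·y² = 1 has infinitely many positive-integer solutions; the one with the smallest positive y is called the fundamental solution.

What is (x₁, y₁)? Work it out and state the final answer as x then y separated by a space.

√387 → a₀=19, period (1,2,19,2,1,38); ℓ=6 even so k=5
a_0=19:  p_0=19·1+0=19,  q_0=19·0+1=1
…
a_2=2:  p_2=2·20+19=59,  q_2=2·1+1=3
…
a_4=2:  p_4=2·1141+59=2341,  q_4=2·58+3=119
a_5=1:  p_5=1·2341+1141=3482,  q_5=1·119+58=177
(x₁, y₁) = (3482, 177);  3482² − 387·177² = 1 ✓

3482 177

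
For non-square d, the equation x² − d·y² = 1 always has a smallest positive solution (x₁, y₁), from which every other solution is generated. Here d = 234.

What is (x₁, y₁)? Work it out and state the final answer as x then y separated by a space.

√234 → a₀=15, period (3,2,1,2,1,2,3,30); ℓ=8 even so k=7
i=0: a=15 ⇒ p=15, q=1
…
i=2: a=2 ⇒ p=107, q=7
…
i=4: a=2 ⇒ p=413, q=27
…
i=6: a=2 ⇒ p=1545, q=101
i=7: a=3 ⇒ p=5201, q=340
→ (5201, 340).  Check: 5201²=27050401, 234·340²=27050400, difference 1.

5201 340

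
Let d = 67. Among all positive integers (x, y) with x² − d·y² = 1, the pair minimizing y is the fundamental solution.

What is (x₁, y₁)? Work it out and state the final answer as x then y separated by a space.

[8; 5,2,1,1,7,1,1,2,5,16] for √67; ℓ=10 ⇒ convergent index 9
a_0=8:  p_0=8·1+0=8,  q_0=8·0+1=1
a_1=5:  p_1=5·8+1=41,  q_1=5·1+0=5
a_2=2:  p_2=2·41+8=90,  q_2=2·5+1=11
a_3=1:  p_3=1·90+41=131,  q_3=1·11+5=16
…
a_5=7:  p_5=7·221+131=1678,  q_5=7·27+16=205
a_6=1:  p_6=1·1678+221=1899,  q_6=1·205+27=232
…
a_8=2:  p_8=2·3577+1899=9053,  q_8=2·437+232=1106
a_9=5:  p_9=5·9053+3577=48842,  q_9=5·1106+437=5967
→ (48842, 5967).  Check: 48842²=2385540964, 67·5967²=2385540963, difference 1.

48842 5967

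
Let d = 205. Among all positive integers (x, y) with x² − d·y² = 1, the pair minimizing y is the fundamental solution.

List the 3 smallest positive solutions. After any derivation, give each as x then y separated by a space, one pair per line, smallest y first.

39689 2772
3150433441 220035816
250075105640009 17466002999676

d=205: √d = [14; 3,6,1,4,1,6,3,28] (ℓ=8, even), read p_7/q_7
k=0  a_k=14  p_k/q_k = 14/1
…
k=2  a_k=6  p_k/q_k = 272/19
k=3  a_k=1  p_k/q_k = 315/22
k=4  a_k=4  p_k/q_k = 1532/107
…
k=6  a_k=6  p_k/q_k = 12614/881
k=7  a_k=3  p_k/q_k = 39689/2772
fundamental: x₁=39689, y₁=2772  (since 1575216721 − 205·7683984 = 1)
(x_2, y_2) = (39689·39689 + 205·2772·2772, 39689·2772 + 2772·39689) = (3150433441, 220035816)
(x_3, y_3) = (39689·3150433441 + 205·2772·220035816, 39689·220035816 + 2772·3150433441) = (250075105640009, 17466002999676)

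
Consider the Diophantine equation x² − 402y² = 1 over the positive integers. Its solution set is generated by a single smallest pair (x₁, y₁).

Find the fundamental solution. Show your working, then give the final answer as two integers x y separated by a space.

√402 → a₀=20, period (20,40); ℓ=2 even so k=1
k=0  a_k=20  p_k/q_k = 20/1
k=1  a_k=20  p_k/q_k = 401/20
(x₁, y₁) = (401, 20);  401² − 402·20² = 1 ✓

401 20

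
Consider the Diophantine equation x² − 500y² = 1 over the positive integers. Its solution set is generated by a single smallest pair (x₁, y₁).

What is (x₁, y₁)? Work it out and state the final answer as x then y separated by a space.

√500 = [22; 2,1,3,2,1,…,1,2,44, …], period ℓ=14 (even) → k=13
a_0=22:  p_0=22·1+0=22,  q_0=22·0+1=1
a_1=2:  p_1=2·22+1=45,  q_1=2·1+0=2
a_2=1:  p_2=1·45+22=67,  q_2=1·2+1=3
a_3=3:  p_3=3·67+45=246,  q_3=3·3+2=11
a_4=2:  p_4=2·246+67=559,  q_4=2·11+3=25
a_5=1:  p_5=1·559+246=805,  q_5=1·25+11=36
…
a_7=10:  p_7=10·1364+805=14445,  q_7=10·61+36=646
a_8=1:  p_8=1·14445+1364=15809,  q_8=1·646+61=707
a_9=1:  p_9=1·15809+14445=30254,  q_9=1·707+646=1353
a_10=2:  p_10=2·30254+15809=76317,  q_10=2·1353+707=3413
a_11=3:  p_11=3·76317+30254=259205,  q_11=3·3413+1353=11592
a_12=1:  p_12=1·259205+76317=335522,  q_12=1·11592+3413=15005
a_13=2:  p_13=2·335522+259205=930249,  q_13=2·15005+11592=41602
fundamental: x₁=930249, y₁=41602  (since 865363202001 − 500·1730726404 = 1)

930249 41602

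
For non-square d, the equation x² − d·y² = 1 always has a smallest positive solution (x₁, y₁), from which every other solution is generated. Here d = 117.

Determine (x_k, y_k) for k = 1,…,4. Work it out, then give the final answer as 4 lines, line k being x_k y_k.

649 60
842401 77880
1093435849 101088180
1419278889601 131212379760

√117 = [10; 1,4,2,4,1,20, …], period ℓ=6 (even) → k=5
i=0: a=10 ⇒ p=10, q=1
…
i=4: a=4 ⇒ p=530, q=49
i=5: a=1 ⇒ p=649, q=60
fundamental: x₁=649, y₁=60  (since 421201 − 117·3600 = 1)
(649+60√117)^2 = 842401 + 77880√117
(649+60√117)^3 = 1093435849 + 101088180√117
(649+60√117)^4 = 1419278889601 + 131212379760√117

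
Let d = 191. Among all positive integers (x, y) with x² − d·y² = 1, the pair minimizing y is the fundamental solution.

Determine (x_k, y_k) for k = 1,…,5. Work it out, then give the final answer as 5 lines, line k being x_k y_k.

8994000 650783
161784071999999 11706284604000
2910171887135973018000 210572647456751349217
52348171905801720863712000001 3787780782452031563430792000
941638916241558444724564320044970000 68134600714746933190345629744650783

d=191: √d = [13; 1,4,1,1,3,…,4,1,26] (ℓ=16, even), read p_15/q_15
k=0  a_k=13  p_k/q_k = 13/1
k=1  a_k=1  p_k/q_k = 14/1
…
k=4  a_k=1  p_k/q_k = 152/11
k=5  a_k=3  p_k/q_k = 539/39
k=6  a_k=2  p_k/q_k = 1230/89
k=7  a_k=2  p_k/q_k = 2999/217
k=8  a_k=13  p_k/q_k = 40217/2910
…
k=10  a_k=2  p_k/q_k = 207083/14984
k=11  a_k=3  p_k/q_k = 704682/50989
k=12  a_k=1  p_k/q_k = 911765/65973
…
k=14  a_k=4  p_k/q_k = 7377553/533821
k=15  a_k=1  p_k/q_k = 8994000/650783
(x₁, y₁) = (8994000, 650783);  8994000² − 191·650783² = 1 ✓
(x_2, y_2) = (8994000·8994000 + 191·650783·650783, 8994000·650783 + 650783·8994000) = (161784071999999, 11706284604000)
(x_3, y_3) = (8994000·161784071999999 + 191·650783·11706284604000, 8994000·11706284604000 + 650783·161784071999999) = (2910171887135973018000, 210572647456751349217)
(x_4, y_4) = (8994000·2910171887135973018000 + 191·650783·210572647456751349217, 8994000·210572647456751349217 + 650783·2910171887135973018000) = (52348171905801720863712000001, 3787780782452031563430792000)
(x_5, y_5) = (8994000·52348171905801720863712000001 + 191·650783·3787780782452031563430792000, 8994000·3787780782452031563430792000 + 650783·52348171905801720863712000001) = (941638916241558444724564320044970000, 68134600714746933190345629744650783)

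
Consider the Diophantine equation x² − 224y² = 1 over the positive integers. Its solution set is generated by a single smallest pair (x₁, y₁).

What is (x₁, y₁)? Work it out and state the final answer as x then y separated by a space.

√224 → a₀=14, period (1,28); ℓ=2 even so k=1
i=0: a=14 ⇒ p=14, q=1
i=1: a=1 ⇒ p=15, q=1
fundamental: x₁=15, y₁=1  (since 225 − 224·1 = 1)

15 1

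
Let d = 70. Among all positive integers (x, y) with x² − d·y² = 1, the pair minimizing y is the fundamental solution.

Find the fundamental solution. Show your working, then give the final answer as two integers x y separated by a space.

√70 = [8; 2,1,2,1,2,16, …], period ℓ=6 (even) → k=5
i=0: a=8 ⇒ p=8, q=1
…
i=4: a=1 ⇒ p=92, q=11
i=5: a=2 ⇒ p=251, q=30
(x₁, y₁) = (251, 30);  251² − 70·30² = 1 ✓

251 30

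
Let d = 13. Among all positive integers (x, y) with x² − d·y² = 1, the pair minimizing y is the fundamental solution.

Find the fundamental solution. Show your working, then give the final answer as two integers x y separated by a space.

d=13: √d = [3; 1,1,1,1,6] (ℓ=5, odd), read p_9/q_9
a_0=3:  p_0=3·1+0=3,  q_0=3·0+1=1
…
a_2=1:  p_2=1·4+3=7,  q_2=1·1+1=2
a_3=1:  p_3=1·7+4=11,  q_3=1·2+1=3
…
a_5=6:  p_5=6·18+11=119,  q_5=6·5+3=33
…
a_8=1:  p_8=1·256+137=393,  q_8=1·71+38=109
a_9=1:  p_9=1·393+256=649,  q_9=1·109+71=180
→ (649, 180).  Check: 649²=421201, 13·180²=421200, difference 1.

649 180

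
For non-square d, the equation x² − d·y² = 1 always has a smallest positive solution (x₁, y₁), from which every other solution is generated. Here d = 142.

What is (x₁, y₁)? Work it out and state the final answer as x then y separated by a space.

143 12

d=142: √d = [11; 1,10,1,22] (ℓ=4, even), read p_3/q_3
i=0: a=11 ⇒ p=11, q=1
i=1: a=1 ⇒ p=12, q=1
i=2: a=10 ⇒ p=131, q=11
i=3: a=1 ⇒ p=143, q=12
→ (143, 12).  Check: 143²=20449, 142·12²=20448, difference 1.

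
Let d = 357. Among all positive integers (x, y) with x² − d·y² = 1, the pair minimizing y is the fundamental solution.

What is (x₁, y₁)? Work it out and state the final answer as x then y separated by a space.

d=357: √d = [18; 1,8,2,8,1,36] (ℓ=6, even), read p_5/q_5
step 0: (18, 1)  from 18·(1,0) + (0,1)
…
step 3: (359, 19)  from 2·(170,9) + (19,1)
step 4: (3042, 161)  from 8·(359,19) + (170,9)
step 5: (3401, 180)  from 1·(3042,161) + (359,19)
(x₁, y₁) = (3401, 180);  3401² − 357·180² = 1 ✓

3401 180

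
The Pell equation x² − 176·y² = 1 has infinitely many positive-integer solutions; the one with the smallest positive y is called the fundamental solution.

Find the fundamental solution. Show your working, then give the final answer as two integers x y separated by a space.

199 15

√176 → a₀=13, period (3,1,3,26); ℓ=4 even so k=3
i=0: a=13 ⇒ p=13, q=1
i=1: a=3 ⇒ p=40, q=3
i=2: a=1 ⇒ p=53, q=4
i=3: a=3 ⇒ p=199, q=15
(x₁, y₁) = (199, 15);  199² − 176·15² = 1 ✓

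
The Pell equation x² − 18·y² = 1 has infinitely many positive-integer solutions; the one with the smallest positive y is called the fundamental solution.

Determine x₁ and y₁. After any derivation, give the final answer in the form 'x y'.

17 4

d=18: √d = [4; 4,8] (ℓ=2, even), read p_1/q_1
step 0: (4, 1)  from 4·(1,0) + (0,1)
step 1: (17, 4)  from 4·(4,1) + (1,0)
→ (17, 4).  Check: 17²=289, 18·4²=288, difference 1.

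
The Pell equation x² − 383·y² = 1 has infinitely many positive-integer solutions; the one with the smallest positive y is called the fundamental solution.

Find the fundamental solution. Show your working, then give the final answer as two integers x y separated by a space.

18768 959

d=383: √d = [19; 1,1,3,19,3,1,1,38] (ℓ=8, even), read p_7/q_7
step 0: (19, 1)  from 19·(1,0) + (0,1)
step 1: (20, 1)  from 1·(19,1) + (1,0)
…
step 4: (2642, 135)  from 19·(137,7) + (39,2)
step 5: (8063, 412)  from 3·(2642,135) + (137,7)
step 6: (10705, 547)  from 1·(8063,412) + (2642,135)
step 7: (18768, 959)  from 1·(10705,547) + (8063,412)
fundamental: x₁=18768, y₁=959  (since 352237824 − 383·919681 = 1)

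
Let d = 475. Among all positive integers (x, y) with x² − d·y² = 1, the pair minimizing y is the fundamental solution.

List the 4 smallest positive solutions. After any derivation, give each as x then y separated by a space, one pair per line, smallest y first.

57799 2652
6681448801 306565896
772362118440199 35438404443156
89283516160768675201 4096608676513381392

√475 = [21; 1,3,1,6,2,6,1,3,1,42, …], period ℓ=10 (even) → k=9
step 0: (21, 1)  from 21·(1,0) + (0,1)
…
step 3: (109, 5)  from 1·(87,4) + (22,1)
…
step 6: (10287, 472)  from 6·(1591,73) + (741,34)
step 7: (11878, 545)  from 1·(10287,472) + (1591,73)
step 8: (45921, 2107)  from 3·(11878,545) + (10287,472)
step 9: (57799, 2652)  from 1·(45921,2107) + (11878,545)
(x₁, y₁) = (57799, 2652);  57799² − 475·2652² = 1 ✓
(x_2, y_2) = (57799·57799 + 475·2652·2652, 57799·2652 + 2652·57799) = (6681448801, 306565896)
(x_3, y_3) = (57799·6681448801 + 475·2652·306565896, 57799·306565896 + 2652·6681448801) = (772362118440199, 35438404443156)
(x_4, y_4) = (57799·772362118440199 + 475·2652·35438404443156, 57799·35438404443156 + 2652·772362118440199) = (89283516160768675201, 4096608676513381392)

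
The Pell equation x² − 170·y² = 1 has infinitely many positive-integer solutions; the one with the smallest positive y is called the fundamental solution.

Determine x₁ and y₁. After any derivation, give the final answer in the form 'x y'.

339 26

√170 = [13; 26, …], period ℓ=1 (odd) → k=1
step 0: (13, 1)  from 13·(1,0) + (0,1)
step 1: (339, 26)  from 26·(13,1) + (1,0)
→ (339, 26).  Check: 339²=114921, 170·26²=114920, difference 1.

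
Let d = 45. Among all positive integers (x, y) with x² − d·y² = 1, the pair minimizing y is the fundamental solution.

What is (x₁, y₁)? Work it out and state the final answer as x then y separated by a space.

161 24

√45 → a₀=6, period (1,2,2,2,1,12); ℓ=6 even so k=5
i=0: a=6 ⇒ p=6, q=1
i=1: a=1 ⇒ p=7, q=1
i=2: a=2 ⇒ p=20, q=3
…
i=4: a=2 ⇒ p=114, q=17
i=5: a=1 ⇒ p=161, q=24
(x₁, y₁) = (161, 24);  161² − 45·24² = 1 ✓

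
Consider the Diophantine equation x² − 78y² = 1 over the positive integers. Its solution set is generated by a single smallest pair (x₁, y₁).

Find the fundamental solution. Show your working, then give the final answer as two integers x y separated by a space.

√78 = [8; 1,4,1,16, …], period ℓ=4 (even) → k=3
i=0: a=8 ⇒ p=8, q=1
…
i=2: a=4 ⇒ p=44, q=5
i=3: a=1 ⇒ p=53, q=6
(x₁, y₁) = (53, 6);  53² − 78·6² = 1 ✓

53 6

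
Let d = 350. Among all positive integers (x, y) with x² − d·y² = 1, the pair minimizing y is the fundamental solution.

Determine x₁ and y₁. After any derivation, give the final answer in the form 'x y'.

[18; 1,2,2,2,1,36] for √350; ℓ=6 ⇒ convergent index 5
k=0  a_k=18  p_k/q_k = 18/1
k=1  a_k=1  p_k/q_k = 19/1
k=2  a_k=2  p_k/q_k = 56/3
k=3  a_k=2  p_k/q_k = 131/7
k=4  a_k=2  p_k/q_k = 318/17
k=5  a_k=1  p_k/q_k = 449/24
fundamental: x₁=449, y₁=24  (since 201601 − 350·576 = 1)

449 24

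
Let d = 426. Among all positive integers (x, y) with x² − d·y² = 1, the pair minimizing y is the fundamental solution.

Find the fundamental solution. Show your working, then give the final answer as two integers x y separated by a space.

√426 = [20; 1,1,1,3,2,6,2,3,1,1,1,40, …], period ℓ=12 (even) → k=11
k=0  a_k=20  p_k/q_k = 20/1
k=1  a_k=1  p_k/q_k = 21/1
…
k=3  a_k=1  p_k/q_k = 62/3
…
k=5  a_k=2  p_k/q_k = 516/25
…
k=7  a_k=2  p_k/q_k = 7162/347
…
k=10  a_k=1  p_k/q_k = 56780/2751
k=11  a_k=1  p_k/q_k = 88751/4300
(x₁, y₁) = (88751, 4300);  88751² − 426·4300² = 1 ✓

88751 4300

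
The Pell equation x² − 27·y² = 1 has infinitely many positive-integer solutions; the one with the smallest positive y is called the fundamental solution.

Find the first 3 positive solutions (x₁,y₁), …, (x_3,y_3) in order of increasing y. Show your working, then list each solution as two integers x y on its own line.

√27 = [5; 5,10, …], period ℓ=2 (even) → k=1
step 0: (5, 1)  from 5·(1,0) + (0,1)
step 1: (26, 5)  from 5·(5,1) + (1,0)
→ (26, 5).  Check: 26²=676, 27·5²=675, difference 1.
k=2:  x_2 = 26·26+27·5·5 = 1351,  y_2 = 26·5+5·26 = 260
k=3:  x_3 = 26·1351+27·5·260 = 70226,  y_3 = 26·260+5·1351 = 13515

26 5
1351 260
70226 13515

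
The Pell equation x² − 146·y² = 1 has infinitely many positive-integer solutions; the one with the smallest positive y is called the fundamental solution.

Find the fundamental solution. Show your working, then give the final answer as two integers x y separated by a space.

145 12

√146 → a₀=12, period (12,24); ℓ=2 even so k=1
step 0: (12, 1)  from 12·(1,0) + (0,1)
step 1: (145, 12)  from 12·(12,1) + (1,0)
(x₁, y₁) = (145, 12);  145² − 146·12² = 1 ✓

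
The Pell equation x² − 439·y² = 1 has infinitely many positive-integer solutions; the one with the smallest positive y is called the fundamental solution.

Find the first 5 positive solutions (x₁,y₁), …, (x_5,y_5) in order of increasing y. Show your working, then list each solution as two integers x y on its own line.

440 21
387199 18480
340734680 16262379
299846131201 14310875040
263864254722200 12593553772821

d=439: √d = [20; 1,19,1,40] (ℓ=4, even), read p_3/q_3
k=0  a_k=20  p_k/q_k = 20/1
k=1  a_k=1  p_k/q_k = 21/1
k=2  a_k=19  p_k/q_k = 419/20
k=3  a_k=1  p_k/q_k = 440/21
fundamental: x₁=440, y₁=21  (since 193600 − 439·441 = 1)
n=2: (440,21)∘(440,21) = (440·440+439·21·21, 440·21+21·440) = (387199,18480)
n=3: (387199,18480)∘(440,21) = (440·387199+439·21·18480, 440·18480+21·387199) = (340734680,16262379)
n=4: (340734680,16262379)∘(440,21) = (440·340734680+439·21·16262379, 440·16262379+21·340734680) = (299846131201,14310875040)
n=5: (299846131201,14310875040)∘(440,21) = (440·299846131201+439·21·14310875040, 440·14310875040+21·299846131201) = (263864254722200,12593553772821)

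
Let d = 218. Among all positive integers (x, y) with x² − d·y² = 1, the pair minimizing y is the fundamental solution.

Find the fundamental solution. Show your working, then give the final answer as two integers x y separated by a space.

[14; 1,3,3,1,28] for √218; ℓ=5 ⇒ convergent index 9
step 0: (14, 1)  from 14·(1,0) + (0,1)
step 1: (15, 1)  from 1·(14,1) + (1,0)
step 2: (59, 4)  from 3·(15,1) + (14,1)
step 3: (192, 13)  from 3·(59,4) + (15,1)
…
step 5: (7220, 489)  from 28·(251,17) + (192,13)
step 6: (7471, 506)  from 1·(7220,489) + (251,17)
step 7: (29633, 2007)  from 3·(7471,506) + (7220,489)
step 8: (96370, 6527)  from 3·(29633,2007) + (7471,506)
step 9: (126003, 8534)  from 1·(96370,6527) + (29633,2007)
→ (126003, 8534).  Check: 126003²=15876756009, 218·8534²=15876756008, difference 1.

126003 8534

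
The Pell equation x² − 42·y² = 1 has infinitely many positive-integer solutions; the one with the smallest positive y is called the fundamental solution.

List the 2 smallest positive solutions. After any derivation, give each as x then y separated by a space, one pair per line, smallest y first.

d=42: √d = [6; 2,12] (ℓ=2, even), read p_1/q_1
i=0: a=6 ⇒ p=6, q=1
i=1: a=2 ⇒ p=13, q=2
fundamental: x₁=13, y₁=2  (since 169 − 42·4 = 1)
n=2: (13,2)∘(13,2) = (13·13+42·2·2, 13·2+2·13) = (337,52)

13 2
337 52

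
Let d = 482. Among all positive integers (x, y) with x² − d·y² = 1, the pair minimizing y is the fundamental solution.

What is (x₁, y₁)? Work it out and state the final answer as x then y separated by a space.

[21; 1,20,1,42] for √482; ℓ=4 ⇒ convergent index 3
i=0: a=21 ⇒ p=21, q=1
i=1: a=1 ⇒ p=22, q=1
i=2: a=20 ⇒ p=461, q=21
i=3: a=1 ⇒ p=483, q=22
fundamental: x₁=483, y₁=22  (since 233289 − 482·484 = 1)

483 22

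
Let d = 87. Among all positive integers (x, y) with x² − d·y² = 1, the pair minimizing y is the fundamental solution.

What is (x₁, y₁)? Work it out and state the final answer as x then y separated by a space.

[9; 3,18] for √87; ℓ=2 ⇒ convergent index 1
k=0  a_k=9  p_k/q_k = 9/1
k=1  a_k=3  p_k/q_k = 28/3
(x₁, y₁) = (28, 3);  28² − 87·3² = 1 ✓

28 3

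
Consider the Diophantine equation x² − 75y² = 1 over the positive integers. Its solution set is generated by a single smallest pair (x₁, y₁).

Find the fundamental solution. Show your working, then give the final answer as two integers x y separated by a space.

d=75: √d = [8; 1,1,1,16] (ℓ=4, even), read p_3/q_3
k=0  a_k=8  p_k/q_k = 8/1
k=1  a_k=1  p_k/q_k = 9/1
k=2  a_k=1  p_k/q_k = 17/2
k=3  a_k=1  p_k/q_k = 26/3
→ (26, 3).  Check: 26²=676, 75·3²=675, difference 1.

26 3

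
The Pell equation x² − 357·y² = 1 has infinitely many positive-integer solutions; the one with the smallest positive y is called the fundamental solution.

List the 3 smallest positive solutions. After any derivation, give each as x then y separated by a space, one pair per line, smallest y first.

3401 180
23133601 1224360
157354750601 8328096540

√357 → a₀=18, period (1,8,2,8,1,36); ℓ=6 even so k=5
k=0  a_k=18  p_k/q_k = 18/1
k=1  a_k=1  p_k/q_k = 19/1
…
k=3  a_k=2  p_k/q_k = 359/19
k=4  a_k=8  p_k/q_k = 3042/161
k=5  a_k=1  p_k/q_k = 3401/180
→ (3401, 180).  Check: 3401²=11566801, 357·180²=11566800, difference 1.
(3401+180√357)^2 = 23133601 + 1224360√357
(3401+180√357)^3 = 157354750601 + 8328096540√357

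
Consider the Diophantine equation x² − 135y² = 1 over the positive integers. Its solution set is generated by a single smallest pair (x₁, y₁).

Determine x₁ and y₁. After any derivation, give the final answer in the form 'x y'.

√135 = [11; 1,1,1,1,1,1,1,22, …], period ℓ=8 (even) → k=7
a_0=11:  p_0=11·1+0=11,  q_0=11·0+1=1
…
a_3=1:  p_3=1·23+12=35,  q_3=1·2+1=3
a_4=1:  p_4=1·35+23=58,  q_4=1·3+2=5
a_5=1:  p_5=1·58+35=93,  q_5=1·5+3=8
a_6=1:  p_6=1·93+58=151,  q_6=1·8+5=13
a_7=1:  p_7=1·151+93=244,  q_7=1·13+8=21
fundamental: x₁=244, y₁=21  (since 59536 − 135·441 = 1)

244 21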